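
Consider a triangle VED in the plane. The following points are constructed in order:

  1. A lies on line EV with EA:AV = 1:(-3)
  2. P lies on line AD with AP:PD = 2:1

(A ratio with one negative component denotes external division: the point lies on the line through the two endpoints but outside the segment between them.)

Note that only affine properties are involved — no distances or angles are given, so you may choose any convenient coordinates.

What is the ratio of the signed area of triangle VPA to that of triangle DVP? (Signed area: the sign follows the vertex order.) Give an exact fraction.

Set V = (0, 0), E = (1, 0), D = (0, 1); any affine frame gives the same invariant.
1. A lies on line EV with EA:AV = 1:(-3) ⇒ A = (3/2, 0)
2. P lies on line AD with AP:PD = 2:1 ⇒ P = (1/2, 2/3)
2·[VPA] = -1, 2·[DVP] = 1/2
[VPA]:[DVP] = -1:1/2 = -2

[VPA]:[DVP] = -2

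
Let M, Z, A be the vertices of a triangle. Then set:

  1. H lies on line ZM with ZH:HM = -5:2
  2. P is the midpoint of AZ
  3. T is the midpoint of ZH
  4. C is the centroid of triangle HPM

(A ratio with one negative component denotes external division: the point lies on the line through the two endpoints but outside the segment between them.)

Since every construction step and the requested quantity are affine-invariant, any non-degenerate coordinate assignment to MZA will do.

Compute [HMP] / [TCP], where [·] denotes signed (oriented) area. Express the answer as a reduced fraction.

Work in coordinates with M = (0, 0), Z = (1, 0), A = (0, 1).
1. H lies on line ZM with ZH:HM = -5:2 ⇒ H = (-2/3, 0)
2. P is the midpoint of AZ ⇒ P = (1/2, 1/2)
3. T is the midpoint of ZH ⇒ T = (1/6, 0)
4. C is the centroid of triangle HPM ⇒ C = (-1/18, 1/6)
2·[HMP] = 1/3, 2·[TCP] = -1/6
[HMP]:[TCP] = 1/3:-1/6 = -2

[HMP]:[TCP] = -2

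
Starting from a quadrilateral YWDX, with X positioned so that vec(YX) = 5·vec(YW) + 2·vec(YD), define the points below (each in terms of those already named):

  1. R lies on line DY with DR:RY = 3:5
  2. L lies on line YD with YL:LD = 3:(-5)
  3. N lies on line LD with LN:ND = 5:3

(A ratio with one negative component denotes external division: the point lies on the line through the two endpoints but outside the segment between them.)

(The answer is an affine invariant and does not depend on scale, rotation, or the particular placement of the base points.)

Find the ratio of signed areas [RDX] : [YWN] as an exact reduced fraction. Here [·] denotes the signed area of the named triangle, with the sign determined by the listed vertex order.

Set Y = (0, 0), W = (1, 0), D = (0, 1), X = (5, 2); any affine frame gives the same invariant.
1. R lies on line DY with DR:RY = 3:5 ⇒ R = (0, 5/8)
2. L lies on line YD with YL:LD = 3:(-5) ⇒ L = (0, -3/2)
3. N lies on line LD with LN:ND = 5:3 ⇒ N = (0, 1/16)
2·[RDX] = -15/8, 2·[YWN] = 1/16
[RDX]:[YWN] = -15/8:1/16 = -30

[RDX]:[YWN] = -30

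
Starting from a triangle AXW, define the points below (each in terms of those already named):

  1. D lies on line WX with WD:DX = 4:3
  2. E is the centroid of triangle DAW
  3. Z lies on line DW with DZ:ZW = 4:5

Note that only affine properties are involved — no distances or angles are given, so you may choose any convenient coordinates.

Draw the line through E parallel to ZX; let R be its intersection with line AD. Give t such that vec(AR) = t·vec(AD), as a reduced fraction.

Work in coordinates with A = (0, 0), X = (1, 0), W = (0, 1).
1. D lies on line WX with WD:DX = 4:3 ⇒ D = (4/7, 3/7)
2. E is the centroid of triangle DAW ⇒ E = (4/21, 10/21)
3. Z lies on line DW with DZ:ZW = 4:5 ⇒ Z = (20/63, 43/63)
through E parallel to ZX: direction (43/63, -43/63); meets AD at R = (8/21, 2/7)
R = A + t·(D−A) with t = 2/3

t = 2/3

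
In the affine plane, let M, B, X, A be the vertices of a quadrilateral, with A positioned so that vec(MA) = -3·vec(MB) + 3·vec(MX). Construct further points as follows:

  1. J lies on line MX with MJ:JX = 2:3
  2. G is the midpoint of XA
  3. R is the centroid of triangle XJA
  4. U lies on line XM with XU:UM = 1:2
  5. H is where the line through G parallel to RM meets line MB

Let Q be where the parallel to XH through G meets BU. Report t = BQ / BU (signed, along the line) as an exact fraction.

t = 61/24

Assign M = (0, 0), B = (1, 0), X = (0, 1), A = (-3, 3) — the answer is frame-independent, so this choice is without loss of generality.
1. J lies on line MX with MJ:JX = 2:3 ⇒ J = (0, 2/5)
2. G is the midpoint of XA ⇒ G = (-3/2, 2)
3. R is the centroid of triangle XJA ⇒ R = (-1, 22/15)
4. U lies on line XM with XU:UM = 1:2 ⇒ U = (0, 2/3)
5. H is where the line through G parallel to RM meets line MB ⇒ H = (-3/22, 0)
through G parallel to XH: direction (-3/22, -1); meets BU at Q = (-37/24, 61/36)
Q = B + t·(U−B) with t = 61/24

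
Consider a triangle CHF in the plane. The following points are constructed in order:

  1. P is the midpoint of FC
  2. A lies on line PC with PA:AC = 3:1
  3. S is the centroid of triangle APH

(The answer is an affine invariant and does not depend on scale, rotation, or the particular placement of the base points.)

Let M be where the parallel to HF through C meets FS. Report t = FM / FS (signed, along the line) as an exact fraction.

t = 24/11

Set C = (0, 0), H = (1, 0), F = (0, 1); any affine frame gives the same invariant.
1. P is the midpoint of FC ⇒ P = (0, 1/2)
2. A lies on line PC with PA:AC = 3:1 ⇒ A = (0, 1/8)
3. S is the centroid of triangle APH ⇒ S = (1/3, 5/24)
through C parallel to HF: direction (-1, 1); meets FS at M = (8/11, -8/11)
M = F + t·(S−F) with t = 24/11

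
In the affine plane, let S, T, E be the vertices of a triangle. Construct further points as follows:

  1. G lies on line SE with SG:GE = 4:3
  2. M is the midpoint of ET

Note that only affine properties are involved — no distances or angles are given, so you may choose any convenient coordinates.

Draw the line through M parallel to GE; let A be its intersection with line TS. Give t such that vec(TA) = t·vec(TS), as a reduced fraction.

t = 1/2

Choose coordinates S = (0, 0), T = (1, 0), E = (0, 1).
1. G lies on line SE with SG:GE = 4:3 ⇒ G = (0, 4/7)
2. M is the midpoint of ET ⇒ M = (1/2, 1/2)
through M parallel to GE: direction (0, 3/7); meets TS at A = (1/2, 0)
A = T + t·(S−T) with t = 1/2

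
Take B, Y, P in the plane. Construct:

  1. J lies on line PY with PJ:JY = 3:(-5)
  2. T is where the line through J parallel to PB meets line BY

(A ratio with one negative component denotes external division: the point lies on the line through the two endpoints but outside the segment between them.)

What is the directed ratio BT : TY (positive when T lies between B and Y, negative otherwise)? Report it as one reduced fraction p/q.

BT:TY = -3/5

Work in coordinates with B = (0, 0), Y = (1, 0), P = (0, 1).
1. J lies on line PY with PJ:JY = 3:(-5) ⇒ J = (-3/2, 5/2)
2. T is where the line through J parallel to PB meets line BY ⇒ T = (-3/2, 0)
T = B + t·(Y−B) with t = -3/2, so BT:TY = t:(1−t) = -3/2:5/2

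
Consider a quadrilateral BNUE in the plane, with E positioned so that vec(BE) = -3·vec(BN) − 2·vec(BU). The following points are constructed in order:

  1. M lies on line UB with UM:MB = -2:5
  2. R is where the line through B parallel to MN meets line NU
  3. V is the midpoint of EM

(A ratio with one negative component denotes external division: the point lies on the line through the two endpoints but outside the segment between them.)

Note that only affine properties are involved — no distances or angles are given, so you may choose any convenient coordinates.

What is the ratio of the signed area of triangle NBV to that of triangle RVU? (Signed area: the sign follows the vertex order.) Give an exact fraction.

Choose coordinates B = (0, 0), N = (1, 0), U = (0, 1), E = (-3, -2).
1. M lies on line UB with UM:MB = -2:5 ⇒ M = (0, 5/3)
2. R is where the line through B parallel to MN meets line NU ⇒ R = (-3/2, 5/2)
3. V is the midpoint of EM ⇒ V = (-3/2, -1/6)
2·[NBV] = 1/6, 2·[RVU] = 4
[NBV]:[RVU] = 1/6:4 = 1/24

[NBV]:[RVU] = 1/24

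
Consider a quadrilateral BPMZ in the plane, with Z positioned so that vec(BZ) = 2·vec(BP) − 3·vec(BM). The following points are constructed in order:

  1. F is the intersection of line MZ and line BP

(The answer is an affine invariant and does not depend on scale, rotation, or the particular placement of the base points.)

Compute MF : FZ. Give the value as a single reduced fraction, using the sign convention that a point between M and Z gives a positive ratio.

MF:FZ = 1/3

Set B = (0, 0), P = (1, 0), M = (0, 1), Z = (2, -3); any affine frame gives the same invariant.
1. F is the intersection of line MZ and line BP ⇒ F = (1/2, 0)
F = M + t·(Z−M) with t = 1/4, so MF:FZ = t:(1−t) = 1/4:3/4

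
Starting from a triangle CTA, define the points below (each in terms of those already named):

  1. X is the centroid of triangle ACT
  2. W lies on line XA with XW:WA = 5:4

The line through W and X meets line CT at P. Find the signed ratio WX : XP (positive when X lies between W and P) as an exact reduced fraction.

WX:XP = 10/9

Assign C = (0, 0), T = (1, 0), A = (0, 1) — the answer is frame-independent, so this choice is without loss of generality.
1. X is the centroid of triangle ACT ⇒ X = (1/3, 1/3)
2. W lies on line XA with XW:WA = 5:4 ⇒ W = (4/27, 19/27)
line WX meets CT at P = (1/2, 0)
X = W + t·(P−W) with t = 10/19, so WX:XP = 10/19:9/19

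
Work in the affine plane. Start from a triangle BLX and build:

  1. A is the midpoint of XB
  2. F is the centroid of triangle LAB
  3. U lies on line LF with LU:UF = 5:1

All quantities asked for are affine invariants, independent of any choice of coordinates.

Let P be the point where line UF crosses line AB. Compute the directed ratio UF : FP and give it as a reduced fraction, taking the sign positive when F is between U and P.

Assign B = (0, 0), L = (1, 0), X = (0, 1) — the answer is frame-independent, so this choice is without loss of generality.
1. A is the midpoint of XB ⇒ A = (0, 1/2)
2. F is the centroid of triangle LAB ⇒ F = (1/3, 1/6)
3. U lies on line LF with LU:UF = 5:1 ⇒ U = (4/9, 5/36)
line UF meets AB at P = (0, 1/4)
F = U + t·(P−U) with t = 1/4, so UF:FP = 1/4:3/4

UF:FP = 1/3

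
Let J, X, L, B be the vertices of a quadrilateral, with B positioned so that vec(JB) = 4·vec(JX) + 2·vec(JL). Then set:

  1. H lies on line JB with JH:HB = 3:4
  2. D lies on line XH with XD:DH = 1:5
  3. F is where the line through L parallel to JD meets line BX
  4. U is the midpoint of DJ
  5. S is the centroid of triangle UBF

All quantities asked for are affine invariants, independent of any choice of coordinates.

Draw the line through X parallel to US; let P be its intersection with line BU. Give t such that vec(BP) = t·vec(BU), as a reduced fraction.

Choose coordinates J = (0, 0), X = (1, 0), L = (0, 1), B = (4, 2).
1. H lies on line JB with JH:HB = 3:4 ⇒ H = (12/7, 6/7)
2. D lies on line XH with XD:DH = 1:5 ⇒ D = (47/42, 1/7)
3. F is where the line through L parallel to JD meets line BX ⇒ F = (235/76, 53/38)
4. U is the midpoint of DJ ⇒ U = (47/84, 1/14)
5. S is the centroid of triangle UBF ⇒ S = (3053/1197, 461/399)
through X parallel to US: direction (9533/4788, 865/798); meets BU at P = (-9050/483, -1730/161)
P = B + t·(U−B) with t = 152/23

t = 152/23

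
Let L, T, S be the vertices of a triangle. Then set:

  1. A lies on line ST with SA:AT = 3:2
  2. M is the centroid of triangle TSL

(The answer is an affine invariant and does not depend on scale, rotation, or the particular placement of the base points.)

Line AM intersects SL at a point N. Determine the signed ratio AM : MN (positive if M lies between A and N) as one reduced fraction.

AM:MN = 4/5

Assign L = (0, 0), T = (1, 0), S = (0, 1) — the answer is frame-independent, so this choice is without loss of generality.
1. A lies on line ST with SA:AT = 3:2 ⇒ A = (3/5, 2/5)
2. M is the centroid of triangle TSL ⇒ M = (1/3, 1/3)
line AM meets SL at N = (0, 1/4)
M = A + t·(N−A) with t = 4/9, so AM:MN = 4/9:5/9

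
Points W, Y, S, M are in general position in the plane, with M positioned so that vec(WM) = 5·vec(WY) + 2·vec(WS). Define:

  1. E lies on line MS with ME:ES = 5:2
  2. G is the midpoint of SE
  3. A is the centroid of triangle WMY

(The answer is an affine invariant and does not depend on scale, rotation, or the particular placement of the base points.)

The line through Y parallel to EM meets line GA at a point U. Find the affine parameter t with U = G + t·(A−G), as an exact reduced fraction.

Choose coordinates W = (0, 0), Y = (1, 0), S = (0, 1), M = (5, 2).
1. E lies on line MS with ME:ES = 5:2 ⇒ E = (10/7, 9/7)
2. G is the midpoint of SE ⇒ G = (5/7, 8/7)
3. A is the centroid of triangle WMY ⇒ A = (2, 2/3)
through Y parallel to EM: direction (25/7, 5/7); meets GA at U = (31/11, 4/11)
U = G + t·(A−G) with t = 18/11

t = 18/11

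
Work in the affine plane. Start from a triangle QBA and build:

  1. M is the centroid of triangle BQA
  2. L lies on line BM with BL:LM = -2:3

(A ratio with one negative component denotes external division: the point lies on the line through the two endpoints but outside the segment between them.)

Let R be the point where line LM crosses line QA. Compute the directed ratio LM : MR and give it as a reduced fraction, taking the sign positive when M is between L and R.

Set Q = (0, 0), B = (1, 0), A = (0, 1); any affine frame gives the same invariant.
1. M is the centroid of triangle BQA ⇒ M = (1/3, 1/3)
2. L lies on line BM with BL:LM = -2:3 ⇒ L = (7/3, -2/3)
line LM meets QA at R = (0, 1/2)
M = L + t·(R−L) with t = 6/7, so LM:MR = 6/7:1/7

LM:MR = 6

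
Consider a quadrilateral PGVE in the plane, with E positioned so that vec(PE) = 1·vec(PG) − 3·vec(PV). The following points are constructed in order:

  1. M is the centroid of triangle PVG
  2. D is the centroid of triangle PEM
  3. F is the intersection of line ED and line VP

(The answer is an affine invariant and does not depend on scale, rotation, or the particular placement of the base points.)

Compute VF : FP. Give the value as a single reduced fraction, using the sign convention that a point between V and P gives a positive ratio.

VF:FP = 1/4

Choose coordinates P = (0, 0), G = (1, 0), V = (0, 1), E = (1, -3).
1. M is the centroid of triangle PVG ⇒ M = (1/3, 1/3)
2. D is the centroid of triangle PEM ⇒ D = (4/9, -8/9)
3. F is the intersection of line ED and line VP ⇒ F = (0, 4/5)
F = V + t·(P−V) with t = 1/5, so VF:FP = t:(1−t) = 1/5:4/5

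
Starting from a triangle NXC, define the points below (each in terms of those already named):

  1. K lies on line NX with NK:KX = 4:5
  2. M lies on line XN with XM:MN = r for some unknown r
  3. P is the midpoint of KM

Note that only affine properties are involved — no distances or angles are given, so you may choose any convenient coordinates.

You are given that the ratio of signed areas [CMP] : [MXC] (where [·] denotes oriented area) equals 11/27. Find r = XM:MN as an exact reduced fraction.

Assign N = (0, 0), X = (1, 0), C = (0, 1) — the answer is frame-independent, so this choice is without loss of generality.
1. K lies on line NX with NK:KX = 4:5 ⇒ K = (4/9, 0)
2. With XM:MN = r, write λ = r/(r+1) so M = X + λ·(N−X); M is affine-linear in λ
3. P is the midpoint of KM ⇒ P is an affine combination of earlier points and hence also affine-linear in λ
Every point depending on M is an affine combination of M and λ-independent points, so each such coordinate is linear in λ; the λ² term in each signed area is a multiple of (N−X)×(N−X) = 0, so 2·[CMP] and 2·[MXC] are each linear in λ. Evaluating at λ=0 and λ=1:
  2·[CMP] = 1/2·λ − 5/18,   2·[MXC] = λ
So [CMP]:[MXC] = (1/2·λ − 5/18) / (λ). Setting this equal to 11/27:
  1/2·λ − 5/18 = 11/27·(λ)  ⇒  λ = 3
Then r = λ/(1−λ) = (3)/(-2) = -3/2. Check: with r = -3/2, M = (-2, 0) and [CMP]:[MXC] = 11/27 as required.

r = -3/2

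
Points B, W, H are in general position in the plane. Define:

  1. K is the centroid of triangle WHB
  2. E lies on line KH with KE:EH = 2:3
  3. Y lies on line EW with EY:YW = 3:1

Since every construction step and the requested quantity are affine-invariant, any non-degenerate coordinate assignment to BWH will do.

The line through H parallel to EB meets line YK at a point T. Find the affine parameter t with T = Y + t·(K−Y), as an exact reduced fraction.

t = 39/19

Assign B = (0, 0), W = (1, 0), H = (0, 1) — the answer is frame-independent, so this choice is without loss of generality.
1. K is the centroid of triangle WHB ⇒ K = (1/3, 1/3)
2. E lies on line KH with KE:EH = 2:3 ⇒ E = (1/5, 3/5)
3. Y lies on line EW with EY:YW = 3:1 ⇒ Y = (4/5, 3/20)
through H parallel to EB: direction (-1/5, -3/5); meets YK at T = (-3/19, 10/19)
T = Y + t·(K−Y) with t = 39/19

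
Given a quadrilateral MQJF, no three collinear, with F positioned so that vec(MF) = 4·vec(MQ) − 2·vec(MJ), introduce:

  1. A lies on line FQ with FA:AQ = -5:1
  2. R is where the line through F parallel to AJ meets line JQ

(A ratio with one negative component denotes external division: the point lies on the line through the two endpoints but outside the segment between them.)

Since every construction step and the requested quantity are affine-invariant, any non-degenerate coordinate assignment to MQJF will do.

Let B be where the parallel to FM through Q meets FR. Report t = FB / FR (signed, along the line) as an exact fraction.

t = -1/3

Work in coordinates with M = (0, 0), Q = (1, 0), J = (0, 1), F = (4, -2).
1. A lies on line FQ with FA:AQ = -5:1 ⇒ A = (1/4, 1/2)
2. R is where the line through F parallel to AJ meets line JQ ⇒ R = (5, -4)
through Q parallel to FM: direction (-4, 2); meets FR at B = (11/3, -4/3)
B = F + t·(R−F) with t = -1/3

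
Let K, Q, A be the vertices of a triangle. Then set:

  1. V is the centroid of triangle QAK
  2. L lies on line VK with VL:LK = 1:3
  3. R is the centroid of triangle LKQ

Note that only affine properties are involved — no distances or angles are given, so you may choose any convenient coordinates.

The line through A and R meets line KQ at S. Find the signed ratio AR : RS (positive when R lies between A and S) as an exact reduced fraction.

Set K = (0, 0), Q = (1, 0), A = (0, 1); any affine frame gives the same invariant.
1. V is the centroid of triangle QAK ⇒ V = (1/3, 1/3)
2. L lies on line VK with VL:LK = 1:3 ⇒ L = (1/4, 1/4)
3. R is the centroid of triangle LKQ ⇒ R = (5/12, 1/12)
line AR meets KQ at S = (5/11, 0)
R = A + t·(S−A) with t = 11/12, so AR:RS = 11/12:1/12

AR:RS = 11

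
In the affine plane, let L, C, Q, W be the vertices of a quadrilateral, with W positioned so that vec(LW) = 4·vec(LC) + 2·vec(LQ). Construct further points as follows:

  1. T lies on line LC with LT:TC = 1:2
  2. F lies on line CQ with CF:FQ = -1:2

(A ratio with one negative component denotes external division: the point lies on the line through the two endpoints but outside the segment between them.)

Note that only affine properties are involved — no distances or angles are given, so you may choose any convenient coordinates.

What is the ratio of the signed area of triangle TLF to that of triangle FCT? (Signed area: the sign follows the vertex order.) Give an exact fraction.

Set L = (0, 0), C = (1, 0), Q = (0, 1), W = (4, 2); any affine frame gives the same invariant.
1. T lies on line LC with LT:TC = 1:2 ⇒ T = (1/3, 0)
2. F lies on line CQ with CF:FQ = -1:2 ⇒ F = (2, -1)
2·[TLF] = 1/3, 2·[FCT] = 2/3
[TLF]:[FCT] = 1/3:2/3 = 1/2

[TLF]:[FCT] = 1/2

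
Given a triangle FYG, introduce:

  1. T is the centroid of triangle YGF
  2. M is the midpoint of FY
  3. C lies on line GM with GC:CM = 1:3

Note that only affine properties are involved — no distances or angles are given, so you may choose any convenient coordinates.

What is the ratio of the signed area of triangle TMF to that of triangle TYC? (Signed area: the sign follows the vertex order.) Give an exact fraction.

Work in coordinates with F = (0, 0), Y = (1, 0), G = (0, 1).
1. T is the centroid of triangle YGF ⇒ T = (1/3, 1/3)
2. M is the midpoint of FY ⇒ M = (1/2, 0)
3. C lies on line GM with GC:CM = 1:3 ⇒ C = (1/8, 3/4)
2·[TMF] = -1/6, 2·[TYC] = 5/24
[TMF]:[TYC] = -1/6:5/24 = -4/5

[TMF]:[TYC] = -4/5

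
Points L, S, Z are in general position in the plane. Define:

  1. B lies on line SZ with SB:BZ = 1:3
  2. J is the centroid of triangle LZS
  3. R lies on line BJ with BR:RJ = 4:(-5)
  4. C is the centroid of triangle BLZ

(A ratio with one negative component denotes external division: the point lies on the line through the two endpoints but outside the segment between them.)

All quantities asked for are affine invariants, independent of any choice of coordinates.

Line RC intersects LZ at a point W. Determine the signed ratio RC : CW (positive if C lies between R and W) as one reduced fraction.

Set L = (0, 0), S = (1, 0), Z = (0, 1); any affine frame gives the same invariant.
1. B lies on line SZ with SB:BZ = 1:3 ⇒ B = (3/4, 1/4)
2. J is the centroid of triangle LZS ⇒ J = (1/3, 1/3)
3. R lies on line BJ with BR:RJ = 4:(-5) ⇒ R = (29/12, -1/12)
4. C is the centroid of triangle BLZ ⇒ C = (1/4, 5/12)
line RC meets LZ at W = (0, 37/78)
C = R + t·(W−R) with t = 26/29, so RC:CW = 26/29:3/29

RC:CW = 26/3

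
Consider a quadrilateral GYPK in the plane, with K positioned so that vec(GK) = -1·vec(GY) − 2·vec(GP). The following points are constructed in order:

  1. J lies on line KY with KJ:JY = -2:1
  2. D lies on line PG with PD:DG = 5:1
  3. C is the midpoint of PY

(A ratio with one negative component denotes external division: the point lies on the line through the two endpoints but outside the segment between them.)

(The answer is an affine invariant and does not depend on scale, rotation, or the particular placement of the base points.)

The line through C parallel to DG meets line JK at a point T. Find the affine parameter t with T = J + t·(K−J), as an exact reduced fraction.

Set G = (0, 0), Y = (1, 0), P = (0, 1), K = (-1, -2); any affine frame gives the same invariant.
1. J lies on line KY with KJ:JY = -2:1 ⇒ J = (3, 2)
2. D lies on line PG with PD:DG = 5:1 ⇒ D = (0, 1/6)
3. C is the midpoint of PY ⇒ C = (1/2, 1/2)
through C parallel to DG: direction (0, -1/6); meets JK at T = (1/2, -1/2)
T = J + t·(K−J) with t = 5/8

t = 5/8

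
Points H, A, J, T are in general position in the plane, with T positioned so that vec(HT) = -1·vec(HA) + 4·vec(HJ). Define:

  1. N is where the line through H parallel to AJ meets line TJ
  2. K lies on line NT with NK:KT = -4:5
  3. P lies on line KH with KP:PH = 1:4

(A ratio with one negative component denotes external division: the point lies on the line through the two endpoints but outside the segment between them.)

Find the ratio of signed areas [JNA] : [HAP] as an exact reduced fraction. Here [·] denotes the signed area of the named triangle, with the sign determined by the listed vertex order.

[JNA]:[HAP] = -5/74

Work in coordinates with H = (0, 0), A = (1, 0), J = (0, 1), T = (-1, 4).
1. N is where the line through H parallel to AJ meets line TJ ⇒ N = (1/2, -1/2)
2. K lies on line NT with NK:KT = -4:5 ⇒ K = (13/2, -37/2)
3. P lies on line KH with KP:PH = 1:4 ⇒ P = (26/5, -74/5)
2·[JNA] = 1, 2·[HAP] = -74/5
[JNA]:[HAP] = 1:-74/5 = -5/74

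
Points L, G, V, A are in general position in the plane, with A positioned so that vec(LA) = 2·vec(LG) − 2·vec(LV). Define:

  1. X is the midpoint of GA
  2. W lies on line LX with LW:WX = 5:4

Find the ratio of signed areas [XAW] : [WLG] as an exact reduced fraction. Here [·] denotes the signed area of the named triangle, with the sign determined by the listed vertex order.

[XAW]:[WLG] = 4/5

Choose coordinates L = (0, 0), G = (1, 0), V = (0, 1), A = (2, -2).
1. X is the midpoint of GA ⇒ X = (3/2, -1)
2. W lies on line LX with LW:WX = 5:4 ⇒ W = (5/6, -5/9)
2·[XAW] = -4/9, 2·[WLG] = -5/9
[XAW]:[WLG] = -4/9:-5/9 = 4/5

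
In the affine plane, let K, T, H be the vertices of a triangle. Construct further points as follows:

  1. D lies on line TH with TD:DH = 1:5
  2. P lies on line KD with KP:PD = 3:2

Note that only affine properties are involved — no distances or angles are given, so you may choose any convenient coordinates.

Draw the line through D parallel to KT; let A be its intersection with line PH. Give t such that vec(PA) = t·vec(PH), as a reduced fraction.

t = 2/27

Choose coordinates K = (0, 0), T = (1, 0), H = (0, 1).
1. D lies on line TH with TD:DH = 1:5 ⇒ D = (5/6, 1/6)
2. P lies on line KD with KP:PD = 3:2 ⇒ P = (1/2, 1/10)
through D parallel to KT: direction (1, 0); meets PH at A = (25/54, 1/6)
A = P + t·(H−P) with t = 2/27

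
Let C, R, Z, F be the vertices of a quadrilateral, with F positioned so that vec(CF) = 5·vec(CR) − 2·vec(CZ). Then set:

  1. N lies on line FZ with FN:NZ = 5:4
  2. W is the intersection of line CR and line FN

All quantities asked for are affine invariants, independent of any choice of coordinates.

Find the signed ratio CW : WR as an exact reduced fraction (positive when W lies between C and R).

CW:WR = -5/2

Choose coordinates C = (0, 0), R = (1, 0), Z = (0, 1), F = (5, -2).
1. N lies on line FZ with FN:NZ = 5:4 ⇒ N = (20/9, -1/3)
2. W is the intersection of line CR and line FN ⇒ W = (5/3, 0)
W = C + t·(R−C) with t = 5/3, so CW:WR = t:(1−t) = 5/3:-2/3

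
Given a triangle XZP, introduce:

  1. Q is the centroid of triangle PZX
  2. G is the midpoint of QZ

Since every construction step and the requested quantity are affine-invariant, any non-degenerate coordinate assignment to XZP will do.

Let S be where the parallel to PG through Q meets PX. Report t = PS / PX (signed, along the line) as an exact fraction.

t = 1/4

Set X = (0, 0), Z = (1, 0), P = (0, 1); any affine frame gives the same invariant.
1. Q is the centroid of triangle PZX ⇒ Q = (1/3, 1/3)
2. G is the midpoint of QZ ⇒ G = (2/3, 1/6)
through Q parallel to PG: direction (2/3, -5/6); meets PX at S = (0, 3/4)
S = P + t·(X−P) with t = 1/4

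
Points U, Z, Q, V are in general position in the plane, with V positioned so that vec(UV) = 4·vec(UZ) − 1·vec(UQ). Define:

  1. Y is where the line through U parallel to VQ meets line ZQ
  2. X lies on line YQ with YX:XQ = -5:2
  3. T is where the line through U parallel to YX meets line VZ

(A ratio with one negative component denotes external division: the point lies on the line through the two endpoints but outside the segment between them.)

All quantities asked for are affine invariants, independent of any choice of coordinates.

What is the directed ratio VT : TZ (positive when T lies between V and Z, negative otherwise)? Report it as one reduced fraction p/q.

Assign U = (0, 0), Z = (1, 0), Q = (0, 1), V = (4, -1) — the answer is frame-independent, so this choice is without loss of generality.
1. Y is where the line through U parallel to VQ meets line ZQ ⇒ Y = (2, -1)
2. X lies on line YQ with YX:XQ = -5:2 ⇒ X = (-4/3, 7/3)
3. T is where the line through U parallel to YX meets line VZ ⇒ T = (-1/2, 1/2)
T = V + t·(Z−V) with t = 3/2, so VT:TZ = t:(1−t) = 3/2:-1/2

VT:TZ = -3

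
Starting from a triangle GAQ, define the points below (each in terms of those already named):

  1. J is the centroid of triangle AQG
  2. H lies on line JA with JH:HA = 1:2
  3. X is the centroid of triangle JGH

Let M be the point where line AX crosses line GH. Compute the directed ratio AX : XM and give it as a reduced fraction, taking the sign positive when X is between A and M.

AX:XM = -7

Assign G = (0, 0), A = (1, 0), Q = (0, 1) — the answer is frame-independent, so this choice is without loss of generality.
1. J is the centroid of triangle AQG ⇒ J = (1/3, 1/3)
2. H lies on line JA with JH:HA = 1:2 ⇒ H = (5/9, 2/9)
3. X is the centroid of triangle JGH ⇒ X = (8/27, 5/27)
line AX meets GH at M = (25/63, 10/63)
X = A + t·(M−A) with t = 7/6, so AX:XM = 7/6:-1/6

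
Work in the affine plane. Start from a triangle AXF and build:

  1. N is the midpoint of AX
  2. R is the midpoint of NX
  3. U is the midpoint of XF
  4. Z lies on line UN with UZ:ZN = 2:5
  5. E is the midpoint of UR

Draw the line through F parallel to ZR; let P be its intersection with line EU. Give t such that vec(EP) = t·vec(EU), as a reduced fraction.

t = -2

Set A = (0, 0), X = (1, 0), F = (0, 1); any affine frame gives the same invariant.
1. N is the midpoint of AX ⇒ N = (1/2, 0)
2. R is the midpoint of NX ⇒ R = (3/4, 0)
3. U is the midpoint of XF ⇒ U = (1/2, 1/2)
4. Z lies on line UN with UZ:ZN = 2:5 ⇒ Z = (1/2, 5/14)
5. E is the midpoint of UR ⇒ E = (5/8, 1/4)
through F parallel to ZR: direction (1/4, -5/14); meets EU at P = (7/8, -1/4)
P = E + t·(U−E) with t = -2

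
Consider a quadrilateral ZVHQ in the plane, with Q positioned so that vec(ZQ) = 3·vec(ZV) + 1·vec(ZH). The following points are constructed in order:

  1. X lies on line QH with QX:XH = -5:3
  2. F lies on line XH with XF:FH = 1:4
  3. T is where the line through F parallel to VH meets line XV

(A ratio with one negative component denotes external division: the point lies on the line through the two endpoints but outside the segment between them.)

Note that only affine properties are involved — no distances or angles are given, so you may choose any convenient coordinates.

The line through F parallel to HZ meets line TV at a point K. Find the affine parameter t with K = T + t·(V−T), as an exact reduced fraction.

t = -1/22

Assign Z = (0, 0), V = (1, 0), H = (0, 1), Q = (3, 1) — the answer is frame-independent, so this choice is without loss of generality.
1. X lies on line QH with QX:XH = -5:3 ⇒ X = (-9/2, 1)
2. F lies on line XH with XF:FH = 1:4 ⇒ F = (-18/5, 1)
3. T is where the line through F parallel to VH meets line XV ⇒ T = (-17/5, 4/5)
through F parallel to HZ: direction (0, -1); meets TV at K = (-18/5, 46/55)
K = T + t·(V−T) with t = -1/22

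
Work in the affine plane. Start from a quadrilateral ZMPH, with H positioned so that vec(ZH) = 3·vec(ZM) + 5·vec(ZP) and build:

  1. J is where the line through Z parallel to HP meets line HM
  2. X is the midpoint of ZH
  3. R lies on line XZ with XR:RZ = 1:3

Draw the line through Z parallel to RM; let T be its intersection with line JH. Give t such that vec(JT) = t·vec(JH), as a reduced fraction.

t = -41/15

Choose coordinates Z = (0, 0), M = (1, 0), P = (0, 1), H = (3, 5).
1. J is where the line through Z parallel to HP meets line HM ⇒ J = (15/7, 20/7)
2. X is the midpoint of ZH ⇒ X = (3/2, 5/2)
3. R lies on line XZ with XR:RZ = 1:3 ⇒ R = (9/8, 15/8)
through Z parallel to RM: direction (-1/8, -15/8); meets JH at T = (-1/5, -3)
T = J + t·(H−J) with t = -41/15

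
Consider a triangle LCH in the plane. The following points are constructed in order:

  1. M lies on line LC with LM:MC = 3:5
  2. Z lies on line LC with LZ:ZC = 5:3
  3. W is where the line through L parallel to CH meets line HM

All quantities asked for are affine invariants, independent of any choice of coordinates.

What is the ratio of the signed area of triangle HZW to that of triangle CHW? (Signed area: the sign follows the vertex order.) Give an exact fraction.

[HZW]:[CHW] = -2/5

Work in coordinates with L = (0, 0), C = (1, 0), H = (0, 1).
1. M lies on line LC with LM:MC = 3:5 ⇒ M = (3/8, 0)
2. Z lies on line LC with LZ:ZC = 5:3 ⇒ Z = (5/8, 0)
3. W is where the line through L parallel to CH meets line HM ⇒ W = (3/5, -3/5)
2·[HZW] = -2/5, 2·[CHW] = 1
[HZW]:[CHW] = -2/5:1 = -2/5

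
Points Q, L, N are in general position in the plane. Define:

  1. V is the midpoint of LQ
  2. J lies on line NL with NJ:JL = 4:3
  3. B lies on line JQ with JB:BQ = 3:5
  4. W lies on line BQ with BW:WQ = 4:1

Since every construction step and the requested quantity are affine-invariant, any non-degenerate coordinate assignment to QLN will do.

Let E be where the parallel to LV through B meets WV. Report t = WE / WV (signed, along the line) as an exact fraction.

Assign Q = (0, 0), L = (1, 0), N = (0, 1) — the answer is frame-independent, so this choice is without loss of generality.
1. V is the midpoint of LQ ⇒ V = (1/2, 0)
2. J lies on line NL with NJ:JL = 4:3 ⇒ J = (4/7, 3/7)
3. B lies on line JQ with JB:BQ = 3:5 ⇒ B = (5/14, 15/56)
4. W lies on line BQ with BW:WQ = 4:1 ⇒ W = (1/14, 3/56)
through B parallel to LV: direction (-1/2, 0); meets WV at E = (-23/14, 15/56)
E = W + t·(V−W) with t = -4

t = -4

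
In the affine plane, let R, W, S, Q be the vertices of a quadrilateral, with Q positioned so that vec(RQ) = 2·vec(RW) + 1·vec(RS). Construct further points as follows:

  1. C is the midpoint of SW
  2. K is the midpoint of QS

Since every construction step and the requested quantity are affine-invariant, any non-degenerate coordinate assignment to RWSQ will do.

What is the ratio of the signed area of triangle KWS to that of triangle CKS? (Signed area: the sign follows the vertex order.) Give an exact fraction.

[KWS]:[CKS] = -2

Set R = (0, 0), W = (1, 0), S = (0, 1), Q = (2, 1); any affine frame gives the same invariant.
1. C is the midpoint of SW ⇒ C = (1/2, 1/2)
2. K is the midpoint of QS ⇒ K = (1, 1)
2·[KWS] = -1, 2·[CKS] = 1/2
[KWS]:[CKS] = -1:1/2 = -2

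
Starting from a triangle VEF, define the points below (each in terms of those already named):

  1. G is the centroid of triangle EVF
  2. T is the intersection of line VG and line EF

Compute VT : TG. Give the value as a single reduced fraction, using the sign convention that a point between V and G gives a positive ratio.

Assign V = (0, 0), E = (1, 0), F = (0, 1) — the answer is frame-independent, so this choice is without loss of generality.
1. G is the centroid of triangle EVF ⇒ G = (1/3, 1/3)
2. T is the intersection of line VG and line EF ⇒ T = (1/2, 1/2)
T = V + t·(G−V) with t = 3/2, so VT:TG = t:(1−t) = 3/2:-1/2

VT:TG = -3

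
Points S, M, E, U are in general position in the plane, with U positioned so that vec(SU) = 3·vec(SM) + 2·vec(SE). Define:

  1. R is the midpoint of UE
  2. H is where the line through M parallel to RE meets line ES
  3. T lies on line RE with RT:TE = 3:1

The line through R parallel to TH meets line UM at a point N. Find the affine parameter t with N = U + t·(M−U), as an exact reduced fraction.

t = 12/13

Work in coordinates with S = (0, 0), M = (1, 0), E = (0, 1), U = (3, 2).
1. R is the midpoint of UE ⇒ R = (3/2, 3/2)
2. H is where the line through M parallel to RE meets line ES ⇒ H = (0, -1/3)
3. T lies on line RE with RT:TE = 3:1 ⇒ T = (3/8, 9/8)
through R parallel to TH: direction (-3/8, -35/24); meets UM at N = (15/13, 2/13)
N = U + t·(M−U) with t = 12/13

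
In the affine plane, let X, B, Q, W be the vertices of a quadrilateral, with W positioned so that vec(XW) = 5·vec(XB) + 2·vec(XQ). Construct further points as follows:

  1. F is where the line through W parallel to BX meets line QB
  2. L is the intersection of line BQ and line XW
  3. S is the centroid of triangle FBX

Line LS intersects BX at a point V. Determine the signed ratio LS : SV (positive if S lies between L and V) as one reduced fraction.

Assign X = (0, 0), B = (1, 0), Q = (0, 1), W = (5, 2) — the answer is frame-independent, so this choice is without loss of generality.
1. F is where the line through W parallel to BX meets line QB ⇒ F = (-1, 2)
2. L is the intersection of line BQ and line XW ⇒ L = (5/7, 2/7)
3. S is the centroid of triangle FBX ⇒ S = (0, 2/3)
line LS meets BX at V = (5/4, 0)
S = L + t·(V−L) with t = -4/3, so LS:SV = -4/3:7/3

LS:SV = -4/7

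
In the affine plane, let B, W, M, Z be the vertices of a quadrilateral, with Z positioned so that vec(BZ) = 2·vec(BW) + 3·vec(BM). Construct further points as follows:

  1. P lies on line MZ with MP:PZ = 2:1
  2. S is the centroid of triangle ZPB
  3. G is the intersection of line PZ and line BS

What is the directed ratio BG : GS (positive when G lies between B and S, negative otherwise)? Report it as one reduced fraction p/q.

BG:GS = -3

Assign B = (0, 0), W = (1, 0), M = (0, 1), Z = (2, 3) — the answer is frame-independent, so this choice is without loss of generality.
1. P lies on line MZ with MP:PZ = 2:1 ⇒ P = (4/3, 7/3)
2. S is the centroid of triangle ZPB ⇒ S = (10/9, 16/9)
3. G is the intersection of line PZ and line BS ⇒ G = (5/3, 8/3)
G = B + t·(S−B) with t = 3/2, so BG:GS = t:(1−t) = 3/2:-1/2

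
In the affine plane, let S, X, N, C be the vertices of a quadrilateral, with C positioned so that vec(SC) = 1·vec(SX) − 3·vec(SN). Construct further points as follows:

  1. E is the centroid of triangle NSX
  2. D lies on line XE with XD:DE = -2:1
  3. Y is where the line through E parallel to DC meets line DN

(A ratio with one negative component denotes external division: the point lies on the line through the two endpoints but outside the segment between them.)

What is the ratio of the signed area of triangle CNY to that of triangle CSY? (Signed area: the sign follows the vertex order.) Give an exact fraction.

[CNY]:[CSY] = 5/19

Choose coordinates S = (0, 0), X = (1, 0), N = (0, 1), C = (1, -3).
1. E is the centroid of triangle NSX ⇒ E = (1/3, 1/3)
2. D lies on line XE with XD:DE = -2:1 ⇒ D = (-1/3, 2/3)
3. Y is where the line through E parallel to DC meets line DN ⇒ Y = (1/15, 16/15)
2·[CNY] = -1/3, 2·[CSY] = -19/15
[CNY]:[CSY] = -1/3:-19/15 = 5/19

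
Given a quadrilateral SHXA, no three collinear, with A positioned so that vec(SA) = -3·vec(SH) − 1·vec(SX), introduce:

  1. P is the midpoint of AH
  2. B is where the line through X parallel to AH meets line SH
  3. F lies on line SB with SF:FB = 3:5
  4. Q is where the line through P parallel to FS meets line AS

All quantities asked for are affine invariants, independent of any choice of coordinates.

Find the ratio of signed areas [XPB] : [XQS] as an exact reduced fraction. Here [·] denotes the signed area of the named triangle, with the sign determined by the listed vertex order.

Assign S = (0, 0), H = (1, 0), X = (0, 1), A = (-3, -1) — the answer is frame-independent, so this choice is without loss of generality.
1. P is the midpoint of AH ⇒ P = (-1, -1/2)
2. B is where the line through X parallel to AH meets line SH ⇒ B = (-4, 0)
3. F lies on line SB with SF:FB = 3:5 ⇒ F = (-3/2, 0)
4. Q is where the line through P parallel to FS meets line AS ⇒ Q = (-3/2, -1/2)
2·[XPB] = -5, 2·[XQS] = 3/2
[XPB]:[XQS] = -5:3/2 = -10/3

[XPB]:[XQS] = -10/3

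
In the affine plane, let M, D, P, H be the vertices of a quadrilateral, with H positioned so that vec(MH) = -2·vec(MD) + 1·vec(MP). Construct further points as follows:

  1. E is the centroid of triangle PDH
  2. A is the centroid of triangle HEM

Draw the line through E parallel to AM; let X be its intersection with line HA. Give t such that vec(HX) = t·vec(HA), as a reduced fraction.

Assign M = (0, 0), D = (1, 0), P = (0, 1), H = (-2, 1) — the answer is frame-independent, so this choice is without loss of generality.
1. E is the centroid of triangle PDH ⇒ E = (-1/3, 2/3)
2. A is the centroid of triangle HEM ⇒ A = (-7/9, 5/9)
through E parallel to AM: direction (7/9, -5/9); meets HA at X = (4/9, 1/9)
X = H + t·(A−H) with t = 2

t = 2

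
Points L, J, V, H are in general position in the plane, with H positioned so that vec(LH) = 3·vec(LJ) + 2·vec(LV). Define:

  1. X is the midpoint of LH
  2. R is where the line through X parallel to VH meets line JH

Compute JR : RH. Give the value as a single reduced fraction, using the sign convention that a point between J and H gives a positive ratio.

JR:RH = 5/3

Set L = (0, 0), J = (1, 0), V = (0, 1), H = (3, 2); any affine frame gives the same invariant.
1. X is the midpoint of LH ⇒ X = (3/2, 1)
2. R is where the line through X parallel to VH meets line JH ⇒ R = (9/4, 5/4)
R = J + t·(H−J) with t = 5/8, so JR:RH = t:(1−t) = 5/8:3/8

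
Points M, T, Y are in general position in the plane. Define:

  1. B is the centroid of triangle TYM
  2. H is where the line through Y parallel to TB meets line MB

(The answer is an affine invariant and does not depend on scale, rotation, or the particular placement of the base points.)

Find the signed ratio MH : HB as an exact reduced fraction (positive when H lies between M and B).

MH:HB = -2

Set M = (0, 0), T = (1, 0), Y = (0, 1); any affine frame gives the same invariant.
1. B is the centroid of triangle TYM ⇒ B = (1/3, 1/3)
2. H is where the line through Y parallel to TB meets line MB ⇒ H = (2/3, 2/3)
H = M + t·(B−M) with t = 2, so MH:HB = t:(1−t) = 2:-1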